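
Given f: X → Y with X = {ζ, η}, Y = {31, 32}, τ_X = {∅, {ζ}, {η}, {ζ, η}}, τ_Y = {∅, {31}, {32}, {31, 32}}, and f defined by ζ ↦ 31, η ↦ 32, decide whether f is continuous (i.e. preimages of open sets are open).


f IS continuous.

Compute f^{-1}(U) for each U ∈ τ_Y:
  U = ∅: f^{-1}(U) = ∅ ∈ τ_X ✓.
  U = {31}: f^{-1}(U) = {ζ} ∈ τ_X ✓.
  U = {32}: f^{-1}(U) = {η} ∈ τ_X ✓.
  U = {31, 32}: f^{-1}(U) = {ζ, η} ∈ τ_X ✓.
Every preimage lies in τ_X, so f IS continuous.


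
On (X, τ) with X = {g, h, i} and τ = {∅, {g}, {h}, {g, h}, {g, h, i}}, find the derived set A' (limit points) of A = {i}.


A' = ∅

For each x ∈ X, list the open sets U ∈ τ with x ∈ U, then check whether U ∩ (A ∖ {x}) ≠ ∅ for every such U.
  x = g: open {g} ∋ x has {g} ∩ (A ∖ {g}) = ∅, so x is NOT a limit point.
  x = h: open {h} ∋ x has {h} ∩ (A ∖ {h}) = ∅, so x is NOT a limit point.
  x = i: open {g, h, i} ∋ x has {g, h, i} ∩ (A ∖ {i}) = ∅, so x is NOT a limit point.
Collecting: A' = ∅.


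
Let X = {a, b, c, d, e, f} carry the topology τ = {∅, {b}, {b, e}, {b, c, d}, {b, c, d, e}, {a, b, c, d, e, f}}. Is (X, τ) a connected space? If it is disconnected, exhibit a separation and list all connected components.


(X, τ) is connected.

Find clopen sets (U ∈ τ with X ∖ U ∈ τ):
  U = ∅, X ∖ U = {a, b, c, d, e, f} — both open, so U is clopen.
  U = {a, b, c, d, e, f}, X ∖ U = ∅ — both open, so U is clopen.
Only trivial clopens (∅ and X) exist, so (X, τ) is connected.
Compute connected components by grouping points that agree on all clopens:
  component: {a, b, c, d, e, f}


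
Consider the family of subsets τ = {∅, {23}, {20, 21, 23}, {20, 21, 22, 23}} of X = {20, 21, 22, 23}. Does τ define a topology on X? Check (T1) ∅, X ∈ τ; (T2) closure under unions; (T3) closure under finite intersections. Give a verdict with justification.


τ IS a topology on X.

Axiom (T1): ∅ ∈ τ? Yes; X ∈ τ? Yes.
Axiom (T2/T3): check pairwise unions and intersections of members of τ.
All pairwise intersections and unions checked — each lies in τ. Therefore τ satisfies (T1), (T2), (T3): it IS a topology on X.


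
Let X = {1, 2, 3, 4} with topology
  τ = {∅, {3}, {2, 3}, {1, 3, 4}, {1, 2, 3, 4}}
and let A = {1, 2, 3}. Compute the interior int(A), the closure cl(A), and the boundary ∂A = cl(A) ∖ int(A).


int(A) = {2, 3}, cl(A) = {1, 2, 3, 4}, ∂A = {1, 4}.

Closed sets in (X, τ) are complements of opens:
  closed(X, τ) = {∅, {2}, {1, 4}, {1, 2, 4}, {1, 2, 3, 4}}.
int(A) = ⋃ {U ∈ τ : U ⊆ A}. Opens contained in A: ∅, {3}, {2, 3}.
Taking the union of these: int(A) = {2, 3}.
cl(A) = ⋂ {C closed : A ⊆ C}. Closed sets containing A: {1, 2, 3, 4}.
Intersecting these: cl(A) = {1, 2, 3, 4}.
∂A = cl(A) ∖ int(A) = {1, 2, 3, 4} ∖ {2, 3} = {1, 4}.


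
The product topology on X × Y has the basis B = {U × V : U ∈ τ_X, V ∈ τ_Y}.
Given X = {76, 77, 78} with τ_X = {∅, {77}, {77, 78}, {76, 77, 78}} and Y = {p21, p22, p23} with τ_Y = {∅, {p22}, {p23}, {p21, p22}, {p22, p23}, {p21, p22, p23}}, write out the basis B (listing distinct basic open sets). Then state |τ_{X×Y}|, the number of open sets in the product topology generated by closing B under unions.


Basis B = {∅ × ∅, {77} × {p22}, {77} × {p23}, {77} × {p21, p22}, {77} × {p22, p23}, {77, 78} × {p22}, {77, 78} × {p23}, {76, 77, 78} × {p22}, {76, 77, 78} × {p23}, {77} × {p21, p22, p23}, {77, 78} × {p21, p22}, {77, 78} × {p22, p23}, {76, 77, 78} × {p21, p22}, {76, 77, 78} × {p22, p23}, {77, 78} × {p21, p22, p23}, {76, 77, 78} × {p21, p22, p23}}; |τ_{X×Y}| = 40.

Enumerate products U × V with U ∈ τ_X, V ∈ τ_Y (deduplicated):
  ∅ × ∅ = {} (∅)
  {77} × {p22} = {(77,p22)}
  {77} × {p23} = {(77,p23)}
  {77} × {p21, p22} = {(77,p21), (77,p22)}
  {77} × {p22, p23} = {(77,p22), (77,p23)}
  {77, 78} × {p22} = {(77,p22), (78,p22)}
  {77, 78} × {p23} = {(77,p23), (78,p23)}
  {76, 77, 78} × {p22} = {(76,p22), (77,p22), (78,p22)}
  {76, 77, 78} × {p23} = {(76,p23), (77,p23), (78,p23)}
  {77} × {p21, p22, p23} = {(77,p21), (77,p22), (77,p23)}
  {77, 78} × {p21, p22} = {(77,p21), (77,p22), (78,p21), (78,p22)}
  {77, 78} × {p22, p23} = {(77,p22), (77,p23), (78,p22), (78,p23)}
  {76, 77, 78} × {p21, p22} = {(76,p21), (76,p22), (77,p21), (77,p22), (78,p21), (78,p22)}
  {76, 77, 78} × {p22, p23} = {(76,p22), (76,p23), (77,p22), (77,p23), (78,p22), (78,p23)}
  {77, 78} × {p21, p22, p23} = {(77,p21), (77,p22), (77,p23), (78,p21), (78,p22), (78,p23)}
  {76, 77, 78} × {p21, p22, p23} = {(76,p21), (76,p22), (76,p23), (77,p21), (77,p22), (77,p23), (78,p21), (78,p22), (78,p23)}
These 16 distinct sets form the basis B.
Close under arbitrary unions to get τ_{X×Y}; counting gives |τ_{X×Y}| = 40.


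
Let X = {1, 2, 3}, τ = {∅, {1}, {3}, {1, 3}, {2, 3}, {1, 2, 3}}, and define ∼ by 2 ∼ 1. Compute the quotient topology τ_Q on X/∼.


X/∼ = {[1=2], [3]}; |τ_Q| = 3.

Equivalence classes: [1=2], [3].
Quotient map π: X → X/∼ sends 1 ↦ [1=2], 2 ↦ [1=2], 3 ↦ [3].
For each subset V ⊆ X/∼, compute π^{-1}(V) ⊆ X and check whether π^{-1}(V) ∈ τ. V is open in τ_Q iff π^{-1}(V) ∈ τ.
  V = {}: π^{-1}(V) = ∅ ∈ τ ✓.
  V = {[1=2]}: π^{-1}(V) = {1, 2} ∉ τ ✗.
  V = {[3]}: π^{-1}(V) = {3} ∈ τ ✓.
  V = {[1=2], [3]}: π^{-1}(V) = {1, 2, 3} ∈ τ ✓.
Open sets in the quotient: τ_Q = {{}, {[3]}, {[1=2], [3]}} (3 elements).


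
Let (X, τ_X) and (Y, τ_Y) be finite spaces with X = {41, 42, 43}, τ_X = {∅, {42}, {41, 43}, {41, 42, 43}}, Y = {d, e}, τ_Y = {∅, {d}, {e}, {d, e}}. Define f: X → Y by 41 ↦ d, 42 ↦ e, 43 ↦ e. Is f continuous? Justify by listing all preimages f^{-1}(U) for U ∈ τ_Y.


f is NOT continuous.

Compute f^{-1}(U) for each U ∈ τ_Y:
  U = ∅: f^{-1}(U) = ∅ ∈ τ_X ✓.
  U = {d}: f^{-1}(U) = {41} ∉ τ_X ✗.
  U = {e}: f^{-1}(U) = {42, 43} ∉ τ_X ✗.
  U = {d, e}: f^{-1}(U) = {41, 42, 43} ∈ τ_X ✓.
Found U = {d} with f^{-1}(U) = {41} not in τ_X. Therefore f is NOT continuous.


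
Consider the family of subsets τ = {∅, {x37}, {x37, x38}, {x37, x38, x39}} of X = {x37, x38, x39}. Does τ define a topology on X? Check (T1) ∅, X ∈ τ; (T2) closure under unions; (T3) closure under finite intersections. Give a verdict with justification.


τ IS a topology on X.

Axiom (T1): ∅ ∈ τ? Yes; X ∈ τ? Yes.
Axiom (T2/T3): check pairwise unions and intersections of members of τ.
All pairwise intersections and unions checked — each lies in τ. Therefore τ satisfies (T1), (T2), (T3): it IS a topology on X.


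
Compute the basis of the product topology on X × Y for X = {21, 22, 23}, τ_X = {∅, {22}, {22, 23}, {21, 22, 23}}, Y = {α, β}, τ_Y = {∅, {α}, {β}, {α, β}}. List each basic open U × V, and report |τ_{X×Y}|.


Basis B = {∅ × ∅, {22} × {α}, {22} × {β}, {22} × {α, β}, {22, 23} × {α}, {22, 23} × {β}, {21, 22, 23} × {α}, {21, 22, 23} × {β}, {22, 23} × {α, β}, {21, 22, 23} × {α, β}}; |τ_{X×Y}| = 16.

Enumerate products U × V with U ∈ τ_X, V ∈ τ_Y (deduplicated):
  ∅ × ∅ = {} (∅)
  {22} × {α} = {(22,α)}
  {22} × {β} = {(22,β)}
  {22} × {α, β} = {(22,α), (22,β)}
  {22, 23} × {α} = {(22,α), (23,α)}
  {22, 23} × {β} = {(22,β), (23,β)}
  {21, 22, 23} × {α} = {(21,α), (22,α), (23,α)}
  {21, 22, 23} × {β} = {(21,β), (22,β), (23,β)}
  {22, 23} × {α, β} = {(22,α), (22,β), (23,α), (23,β)}
  {21, 22, 23} × {α, β} = {(21,α), (21,β), (22,α), (22,β), (23,α), (23,β)}
These 10 distinct sets form the basis B.
Close under arbitrary unions to get τ_{X×Y}; counting gives |τ_{X×Y}| = 16.


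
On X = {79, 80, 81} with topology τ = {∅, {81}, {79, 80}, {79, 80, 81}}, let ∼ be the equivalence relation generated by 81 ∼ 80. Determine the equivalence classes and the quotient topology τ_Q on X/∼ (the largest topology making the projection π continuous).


X/∼ = {[79], [80=81]}; |τ_Q| = 2.

Equivalence classes: [79], [80=81].
Quotient map π: X → X/∼ sends 79 ↦ [79], 80 ↦ [80=81], 81 ↦ [80=81].
For each subset V ⊆ X/∼, compute π^{-1}(V) ⊆ X and check whether π^{-1}(V) ∈ τ. V is open in τ_Q iff π^{-1}(V) ∈ τ.
  V = {}: π^{-1}(V) = ∅ ∈ τ ✓.
  V = {[79]}: π^{-1}(V) = {79} ∉ τ ✗.
  V = {[80=81]}: π^{-1}(V) = {80, 81} ∉ τ ✗.
  V = {[79], [80=81]}: π^{-1}(V) = {79, 80, 81} ∈ τ ✓.
Open sets in the quotient: τ_Q = {{}, {[79], [80=81]}} (2 elements).


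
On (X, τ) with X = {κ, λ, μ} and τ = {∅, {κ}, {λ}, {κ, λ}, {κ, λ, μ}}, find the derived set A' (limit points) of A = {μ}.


A' = ∅

For each x ∈ X, list the open sets U ∈ τ with x ∈ U, then check whether U ∩ (A ∖ {x}) ≠ ∅ for every such U.
  x = κ: open {κ} ∋ x has {κ} ∩ (A ∖ {κ}) = ∅, so x is NOT a limit point.
  x = λ: open {λ} ∋ x has {λ} ∩ (A ∖ {λ}) = ∅, so x is NOT a limit point.
  x = μ: open {κ, λ, μ} ∋ x has {κ, λ, μ} ∩ (A ∖ {μ}) = ∅, so x is NOT a limit point.
Collecting: A' = ∅.


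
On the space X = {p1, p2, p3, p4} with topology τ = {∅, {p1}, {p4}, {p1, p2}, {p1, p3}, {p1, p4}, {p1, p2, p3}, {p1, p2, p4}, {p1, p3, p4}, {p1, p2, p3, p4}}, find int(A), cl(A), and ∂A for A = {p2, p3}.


int(A) = ∅, cl(A) = {p2, p3}, ∂A = {p2, p3}.

Closed sets in (X, τ) are complements of opens:
  closed(X, τ) = {∅, {p2}, {p3}, {p4}, {p2, p3}, {p2, p4}, {p3, p4}, {p1, p2, p3}, {p2, p3, p4}, {p1, p2, p3, p4}}.
int(A) = ⋃ {U ∈ τ : U ⊆ A}. Opens contained in A: ∅.
Taking the union of these: int(A) = ∅.
cl(A) = ⋂ {C closed : A ⊆ C}. Closed sets containing A: {p2, p3}, {p1, p2, p3}, {p2, p3, p4}, {p1, p2, p3, p4}.
Intersecting these: cl(A) = {p2, p3}.
∂A = cl(A) ∖ int(A) = {p2, p3} ∖ ∅ = {p2, p3}.


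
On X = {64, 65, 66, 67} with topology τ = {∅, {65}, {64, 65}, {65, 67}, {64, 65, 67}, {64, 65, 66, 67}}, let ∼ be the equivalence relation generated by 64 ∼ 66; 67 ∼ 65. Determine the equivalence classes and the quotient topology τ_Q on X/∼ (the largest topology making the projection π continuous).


X/∼ = {[64=66], [65=67]}; |τ_Q| = 3.

Equivalence classes: [64=66], [65=67].
Quotient map π: X → X/∼ sends 64 ↦ [64=66], 65 ↦ [65=67], 66 ↦ [64=66], 67 ↦ [65=67].
For each subset V ⊆ X/∼, compute π^{-1}(V) ⊆ X and check whether π^{-1}(V) ∈ τ. V is open in τ_Q iff π^{-1}(V) ∈ τ.
  V = {}: π^{-1}(V) = ∅ ∈ τ ✓.
  V = {[64=66]}: π^{-1}(V) = {64, 66} ∉ τ ✗.
  V = {[65=67]}: π^{-1}(V) = {65, 67} ∈ τ ✓.
  V = {[64=66], [65=67]}: π^{-1}(V) = {64, 65, 66, 67} ∈ τ ✓.
Open sets in the quotient: τ_Q = {{}, {[65=67]}, {[64=66], [65=67]}} (3 elements).


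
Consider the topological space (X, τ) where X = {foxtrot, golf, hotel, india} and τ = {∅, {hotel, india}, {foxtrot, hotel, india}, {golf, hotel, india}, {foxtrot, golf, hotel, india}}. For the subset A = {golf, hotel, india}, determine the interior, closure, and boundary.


int(A) = {golf, hotel, india}, cl(A) = {foxtrot, golf, hotel, india}, ∂A = {foxtrot}.

Closed sets in (X, τ) are complements of opens:
  closed(X, τ) = {∅, {foxtrot}, {golf}, {foxtrot, golf}, {foxtrot, golf, hotel, india}}.
int(A) = ⋃ {U ∈ τ : U ⊆ A}. Opens contained in A: ∅, {hotel, india}, {golf, hotel, india}.
Taking the union of these: int(A) = {golf, hotel, india}.
cl(A) = ⋂ {C closed : A ⊆ C}. Closed sets containing A: {foxtrot, golf, hotel, india}.
Intersecting these: cl(A) = {foxtrot, golf, hotel, india}.
∂A = cl(A) ∖ int(A) = {foxtrot, golf, hotel, india} ∖ {golf, hotel, india} = {foxtrot}.


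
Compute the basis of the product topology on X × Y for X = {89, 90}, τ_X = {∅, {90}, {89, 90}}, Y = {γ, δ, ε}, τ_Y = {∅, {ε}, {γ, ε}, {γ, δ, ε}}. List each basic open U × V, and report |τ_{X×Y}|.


Basis B = {∅ × ∅, {90} × {ε}, {89, 90} × {ε}, {90} × {γ, ε}, {90} × {γ, δ, ε}, {89, 90} × {γ, ε}, {89, 90} × {γ, δ, ε}}; |τ_{X×Y}| = 10.

Enumerate products U × V with U ∈ τ_X, V ∈ τ_Y (deduplicated):
  ∅ × ∅ = {} (∅)
  {90} × {ε} = {(90,ε)}
  {89, 90} × {ε} = {(89,ε), (90,ε)}
  {90} × {γ, ε} = {(90,γ), (90,ε)}
  {90} × {γ, δ, ε} = {(90,γ), (90,δ), (90,ε)}
  {89, 90} × {γ, ε} = {(89,γ), (89,ε), (90,γ), (90,ε)}
  {89, 90} × {γ, δ, ε} = {(89,γ), (89,δ), (89,ε), (90,γ), (90,δ), (90,ε)}
These 7 distinct sets form the basis B.
Close under arbitrary unions to get τ_{X×Y}; counting gives |τ_{X×Y}| = 10.


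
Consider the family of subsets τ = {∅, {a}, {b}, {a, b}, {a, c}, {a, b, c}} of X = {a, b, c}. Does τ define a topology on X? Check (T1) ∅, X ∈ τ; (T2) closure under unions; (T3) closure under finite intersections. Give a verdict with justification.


τ IS a topology on X.

Axiom (T1): ∅ ∈ τ? Yes; X ∈ τ? Yes.
Axiom (T2/T3): check pairwise unions and intersections of members of τ.
All pairwise intersections and unions checked — each lies in τ. Therefore τ satisfies (T1), (T2), (T3): it IS a topology on X.


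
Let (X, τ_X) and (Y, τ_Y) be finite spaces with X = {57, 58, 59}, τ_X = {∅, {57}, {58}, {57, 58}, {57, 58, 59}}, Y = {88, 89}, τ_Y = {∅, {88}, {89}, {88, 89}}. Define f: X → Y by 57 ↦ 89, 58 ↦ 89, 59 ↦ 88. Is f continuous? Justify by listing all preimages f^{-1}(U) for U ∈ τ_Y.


f is NOT continuous.

Compute f^{-1}(U) for each U ∈ τ_Y:
  U = ∅: f^{-1}(U) = ∅ ∈ τ_X ✓.
  U = {88}: f^{-1}(U) = {59} ∉ τ_X ✗.
  U = {89}: f^{-1}(U) = {57, 58} ∈ τ_X ✓.
  U = {88, 89}: f^{-1}(U) = {57, 58, 59} ∈ τ_X ✓.
Found U = {88} with f^{-1}(U) = {59} not in τ_X. Therefore f is NOT continuous.


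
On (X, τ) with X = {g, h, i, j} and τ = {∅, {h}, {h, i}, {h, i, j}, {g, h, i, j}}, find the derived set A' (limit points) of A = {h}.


A' = {g, i, j}

For each x ∈ X, list the open sets U ∈ τ with x ∈ U, then check whether U ∩ (A ∖ {x}) ≠ ∅ for every such U.
  x = g: opens ∋ x are {g, h, i, j}; each meets A ∖ {g}, so x IS a limit point.
  x = h: open {h} ∋ x has {h} ∩ (A ∖ {h}) = ∅, so x is NOT a limit point.
  x = i: opens ∋ x are {h, i}, {h, i, j}, {g, h, i, j}; each meets A ∖ {i}, so x IS a limit point.
  x = j: opens ∋ x are {h, i, j}, {g, h, i, j}; each meets A ∖ {j}, so x IS a limit point.
Collecting: A' = {g, i, j}.


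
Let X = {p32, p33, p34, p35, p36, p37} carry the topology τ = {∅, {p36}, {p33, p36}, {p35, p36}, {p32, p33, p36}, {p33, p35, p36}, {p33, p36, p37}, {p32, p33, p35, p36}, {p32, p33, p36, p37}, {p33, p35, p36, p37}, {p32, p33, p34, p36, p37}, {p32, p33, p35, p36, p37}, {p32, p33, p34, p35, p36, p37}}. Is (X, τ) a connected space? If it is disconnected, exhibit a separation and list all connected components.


(X, τ) is connected.

Find clopen sets (U ∈ τ with X ∖ U ∈ τ):
  U = ∅, X ∖ U = {p32, p33, p34, p35, p36, p37} — both open, so U is clopen.
  U = {p32, p33, p34, p35, p36, p37}, X ∖ U = ∅ — both open, so U is clopen.
Only trivial clopens (∅ and X) exist, so (X, τ) is connected.
Compute connected components by grouping points that agree on all clopens:
  component: {p32, p33, p34, p35, p36, p37}


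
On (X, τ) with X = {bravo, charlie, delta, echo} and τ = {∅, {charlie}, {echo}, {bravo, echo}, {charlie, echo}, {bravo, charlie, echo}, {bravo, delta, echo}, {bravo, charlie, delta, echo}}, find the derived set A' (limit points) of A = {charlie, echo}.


A' = {bravo, delta}

For each x ∈ X, list the open sets U ∈ τ with x ∈ U, then check whether U ∩ (A ∖ {x}) ≠ ∅ for every such U.
  x = bravo: opens ∋ x are {bravo, echo}, {bravo, charlie, echo}, {bravo, delta, echo}, {bravo, charlie, delta, echo}; each meets A ∖ {bravo}, so x IS a limit point.
  x = charlie: open {charlie} ∋ x has {charlie} ∩ (A ∖ {charlie}) = ∅, so x is NOT a limit point.
  x = delta: opens ∋ x are {bravo, delta, echo}, {bravo, charlie, delta, echo}; each meets A ∖ {delta}, so x IS a limit point.
  x = echo: open {echo} ∋ x has {echo} ∩ (A ∖ {echo}) = ∅, so x is NOT a limit point.
Collecting: A' = {bravo, delta}.


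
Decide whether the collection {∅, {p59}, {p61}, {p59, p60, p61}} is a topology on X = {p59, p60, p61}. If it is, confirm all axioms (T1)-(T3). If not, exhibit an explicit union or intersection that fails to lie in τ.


τ is NOT a topology on X.

Axiom (T1): ∅ ∈ τ? Yes; X ∈ τ? Yes.
Axiom (T2/T3): check pairwise unions and intersections of members of τ.
Counterexample for (T2): {p59} ∪ {p61} = {p59, p61} ∉ τ. Therefore τ is NOT a topology.


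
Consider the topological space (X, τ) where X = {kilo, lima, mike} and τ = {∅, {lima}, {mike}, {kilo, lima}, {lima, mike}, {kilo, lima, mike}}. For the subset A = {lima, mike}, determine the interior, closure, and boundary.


int(A) = {lima, mike}, cl(A) = {kilo, lima, mike}, ∂A = {kilo}.

Closed sets in (X, τ) are complements of opens:
  closed(X, τ) = {∅, {kilo}, {mike}, {kilo, lima}, {kilo, mike}, {kilo, lima, mike}}.
int(A) = ⋃ {U ∈ τ : U ⊆ A}. Opens contained in A: ∅, {lima}, {mike}, {lima, mike}.
Taking the union of these: int(A) = {lima, mike}.
cl(A) = ⋂ {C closed : A ⊆ C}. Closed sets containing A: {kilo, lima, mike}.
Intersecting these: cl(A) = {kilo, lima, mike}.
∂A = cl(A) ∖ int(A) = {kilo, lima, mike} ∖ {lima, mike} = {kilo}.


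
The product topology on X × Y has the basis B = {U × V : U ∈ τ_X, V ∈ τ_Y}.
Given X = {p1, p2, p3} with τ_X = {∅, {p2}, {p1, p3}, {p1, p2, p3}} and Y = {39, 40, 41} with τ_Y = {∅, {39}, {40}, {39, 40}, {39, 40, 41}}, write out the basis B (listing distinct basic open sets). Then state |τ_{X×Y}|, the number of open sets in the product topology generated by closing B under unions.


Basis B = {∅ × ∅, {p2} × {39}, {p2} × {40}, {p1, p3} × {39}, {p1, p3} × {40}, {p2} × {39, 40}, {p1, p2, p3} × {39}, {p1, p2, p3} × {40}, {p2} × {39, 40, 41}, {p1, p3} × {39, 40}, {p1, p3} × {39, 40, 41}, {p1, p2, p3} × {39, 40}, {p1, p2, p3} × {39, 40, 41}}; |τ_{X×Y}| = 25.

Enumerate products U × V with U ∈ τ_X, V ∈ τ_Y (deduplicated):
  ∅ × ∅ = {} (∅)
  {p2} × {39} = {(p2,39)}
  {p2} × {40} = {(p2,40)}
  {p1, p3} × {39} = {(p1,39), (p3,39)}
  {p1, p3} × {40} = {(p1,40), (p3,40)}
  {p2} × {39, 40} = {(p2,39), (p2,40)}
  {p1, p2, p3} × {39} = {(p1,39), (p2,39), (p3,39)}
  {p1, p2, p3} × {40} = {(p1,40), (p2,40), (p3,40)}
  {p2} × {39, 40, 41} = {(p2,39), (p2,40), (p2,41)}
  {p1, p3} × {39, 40} = {(p1,39), (p1,40), (p3,39), (p3,40)}
  {p1, p3} × {39, 40, 41} = {(p1,39), (p1,40), (p1,41), (p3,39), (p3,40), (p3,41)}
  {p1, p2, p3} × {39, 40} = {(p1,39), (p1,40), (p2,39), (p2,40), (p3,39), (p3,40)}
  {p1, p2, p3} × {39, 40, 41} = {(p1,39), (p1,40), (p1,41), (p2,39), (p2,40), (p2,41), (p3,39), (p3,40), (p3,41)}
These 13 distinct sets form the basis B.
Close under arbitrary unions to get τ_{X×Y}; counting gives |τ_{X×Y}| = 25.


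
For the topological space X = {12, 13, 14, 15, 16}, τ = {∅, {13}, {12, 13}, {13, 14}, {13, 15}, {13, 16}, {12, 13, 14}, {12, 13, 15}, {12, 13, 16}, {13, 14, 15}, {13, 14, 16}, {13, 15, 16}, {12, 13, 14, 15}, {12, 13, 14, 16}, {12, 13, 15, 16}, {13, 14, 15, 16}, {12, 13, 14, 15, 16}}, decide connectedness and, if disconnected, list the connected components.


(X, τ) is connected.

Find clopen sets (U ∈ τ with X ∖ U ∈ τ):
  U = ∅, X ∖ U = {12, 13, 14, 15, 16} — both open, so U is clopen.
  U = {12, 13, 14, 15, 16}, X ∖ U = ∅ — both open, so U is clopen.
Only trivial clopens (∅ and X) exist, so (X, τ) is connected.
Compute connected components by grouping points that agree on all clopens:
  component: {12, 13, 14, 15, 16}


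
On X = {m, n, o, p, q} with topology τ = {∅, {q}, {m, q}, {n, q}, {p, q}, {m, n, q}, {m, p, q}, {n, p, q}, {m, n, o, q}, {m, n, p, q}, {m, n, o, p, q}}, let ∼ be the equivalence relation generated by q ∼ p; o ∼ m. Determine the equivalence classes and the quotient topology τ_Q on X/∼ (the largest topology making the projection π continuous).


X/∼ = {[m=o], [n], [p=q]}; |τ_Q| = 4.

Equivalence classes: [m=o], [n], [p=q].
Quotient map π: X → X/∼ sends m ↦ [m=o], n ↦ [n], o ↦ [m=o], p ↦ [p=q], q ↦ [p=q].
For each subset V ⊆ X/∼, compute π^{-1}(V) ⊆ X and check whether π^{-1}(V) ∈ τ. V is open in τ_Q iff π^{-1}(V) ∈ τ.
  V = {}: π^{-1}(V) = ∅ ∈ τ ✓.
  V = {[m=o]}: π^{-1}(V) = {m, o} ∉ τ ✗.
  V = {[n]}: π^{-1}(V) = {n} ∉ τ ✗.
  V = {[m=o], [n]}: π^{-1}(V) = {m, n, o} ∉ τ ✗.
  V = {[p=q]}: π^{-1}(V) = {p, q} ∈ τ ✓.
  V = {[m=o], [p=q]}: π^{-1}(V) = {m, o, p, q} ∉ τ ✗.
  V = {[n], [p=q]}: π^{-1}(V) = {n, p, q} ∈ τ ✓.
  V = {[m=o], [n], [p=q]}: π^{-1}(V) = {m, n, o, p, q} ∈ τ ✓.
Open sets in the quotient: τ_Q = {{}, {[p=q]}, {[n], [p=q]}, {[m=o], [n], [p=q]}} (4 elements).


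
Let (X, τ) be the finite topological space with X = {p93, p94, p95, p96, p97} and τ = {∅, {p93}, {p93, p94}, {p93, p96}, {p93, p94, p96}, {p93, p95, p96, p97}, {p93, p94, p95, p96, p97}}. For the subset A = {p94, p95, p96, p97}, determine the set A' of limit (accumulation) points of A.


A' = {p95, p97}

For each x ∈ X, list the open sets U ∈ τ with x ∈ U, then check whether U ∩ (A ∖ {x}) ≠ ∅ for every such U.
  x = p93: open {p93} ∋ x has {p93} ∩ (A ∖ {p93}) = ∅, so x is NOT a limit point.
  x = p94: open {p93, p94} ∋ x has {p93, p94} ∩ (A ∖ {p94}) = ∅, so x is NOT a limit point.
  x = p95: opens ∋ x are {p93, p95, p96, p97}, {p93, p94, p95, p96, p97}; each meets A ∖ {p95}, so x IS a limit point.
  x = p96: open {p93, p96} ∋ x has {p93, p96} ∩ (A ∖ {p96}) = ∅, so x is NOT a limit point.
  x = p97: opens ∋ x are {p93, p95, p96, p97}, {p93, p94, p95, p96, p97}; each meets A ∖ {p97}, so x IS a limit point.
Collecting: A' = {p95, p97}.


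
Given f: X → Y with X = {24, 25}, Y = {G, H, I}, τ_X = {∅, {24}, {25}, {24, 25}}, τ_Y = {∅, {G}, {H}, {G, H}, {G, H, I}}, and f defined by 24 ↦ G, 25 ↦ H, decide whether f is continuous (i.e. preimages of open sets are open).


f IS continuous.

Compute f^{-1}(U) for each U ∈ τ_Y:
  U = ∅: f^{-1}(U) = ∅ ∈ τ_X ✓.
  U = {G}: f^{-1}(U) = {24} ∈ τ_X ✓.
  U = {H}: f^{-1}(U) = {25} ∈ τ_X ✓.
  U = {G, H}: f^{-1}(U) = {24, 25} ∈ τ_X ✓.
  U = {G, H, I}: f^{-1}(U) = {24, 25} ∈ τ_X ✓.
Every preimage lies in τ_X, so f IS continuous.


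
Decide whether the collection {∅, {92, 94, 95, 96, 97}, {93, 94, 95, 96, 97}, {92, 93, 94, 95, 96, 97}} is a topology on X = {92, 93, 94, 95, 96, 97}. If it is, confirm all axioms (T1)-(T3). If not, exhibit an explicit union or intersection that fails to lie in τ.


τ is NOT a topology on X.

Axiom (T1): ∅ ∈ τ? Yes; X ∈ τ? Yes.
Axiom (T2/T3): check pairwise unions and intersections of members of τ.
Counterexample for (T3): {92, 94, 95, 96, 97} ∩ {93, 94, 95, 96, 97} = {94, 95, 96, 97} ∉ τ. Therefore τ is NOT a topology.


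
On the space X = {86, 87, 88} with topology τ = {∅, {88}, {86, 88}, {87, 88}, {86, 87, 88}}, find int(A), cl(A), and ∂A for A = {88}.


int(A) = {88}, cl(A) = {86, 87, 88}, ∂A = {86, 87}.

Closed sets in (X, τ) are complements of opens:
  closed(X, τ) = {∅, {86}, {87}, {86, 87}, {86, 87, 88}}.
int(A) = ⋃ {U ∈ τ : U ⊆ A}. Opens contained in A: ∅, {88}.
Taking the union of these: int(A) = {88}.
cl(A) = ⋂ {C closed : A ⊆ C}. Closed sets containing A: {86, 87, 88}.
Intersecting these: cl(A) = {86, 87, 88}.
∂A = cl(A) ∖ int(A) = {86, 87, 88} ∖ {88} = {86, 87}.


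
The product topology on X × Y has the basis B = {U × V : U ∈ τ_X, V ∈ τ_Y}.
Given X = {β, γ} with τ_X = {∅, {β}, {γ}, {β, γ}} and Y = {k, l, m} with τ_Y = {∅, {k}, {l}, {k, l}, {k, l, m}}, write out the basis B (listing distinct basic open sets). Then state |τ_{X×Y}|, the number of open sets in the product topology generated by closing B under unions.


Basis B = {∅ × ∅, {β} × {k}, {β} × {l}, {γ} × {k}, {γ} × {l}, {β} × {k, l}, {β, γ} × {k}, {β, γ} × {l}, {γ} × {k, l}, {β} × {k, l, m}, {γ} × {k, l, m}, {β, γ} × {k, l}, {β, γ} × {k, l, m}}; |τ_{X×Y}| = 25.

Enumerate products U × V with U ∈ τ_X, V ∈ τ_Y (deduplicated):
  ∅ × ∅ = {} (∅)
  {β} × {k} = {(β,k)}
  {β} × {l} = {(β,l)}
  {γ} × {k} = {(γ,k)}
  {γ} × {l} = {(γ,l)}
  {β} × {k, l} = {(β,k), (β,l)}
  {β, γ} × {k} = {(β,k), (γ,k)}
  {β, γ} × {l} = {(β,l), (γ,l)}
  {γ} × {k, l} = {(γ,k), (γ,l)}
  {β} × {k, l, m} = {(β,k), (β,l), (β,m)}
  {γ} × {k, l, m} = {(γ,k), (γ,l), (γ,m)}
  {β, γ} × {k, l} = {(β,k), (β,l), (γ,k), (γ,l)}
  {β, γ} × {k, l, m} = {(β,k), (β,l), (β,m), (γ,k), (γ,l), (γ,m)}
These 13 distinct sets form the basis B.
Close under arbitrary unions to get τ_{X×Y}; counting gives |τ_{X×Y}| = 25.


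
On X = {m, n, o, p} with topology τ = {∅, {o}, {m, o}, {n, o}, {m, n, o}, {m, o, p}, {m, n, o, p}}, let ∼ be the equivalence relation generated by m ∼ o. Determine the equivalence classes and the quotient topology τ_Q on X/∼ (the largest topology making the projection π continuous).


X/∼ = {[m=o], [n], [p]}; |τ_Q| = 5.

Equivalence classes: [m=o], [n], [p].
Quotient map π: X → X/∼ sends m ↦ [m=o], n ↦ [n], o ↦ [m=o], p ↦ [p].
For each subset V ⊆ X/∼, compute π^{-1}(V) ⊆ X and check whether π^{-1}(V) ∈ τ. V is open in τ_Q iff π^{-1}(V) ∈ τ.
  V = {}: π^{-1}(V) = ∅ ∈ τ ✓.
  V = {[m=o]}: π^{-1}(V) = {m, o} ∈ τ ✓.
  V = {[n]}: π^{-1}(V) = {n} ∉ τ ✗.
  V = {[m=o], [n]}: π^{-1}(V) = {m, n, o} ∈ τ ✓.
  V = {[p]}: π^{-1}(V) = {p} ∉ τ ✗.
  V = {[m=o], [p]}: π^{-1}(V) = {m, o, p} ∈ τ ✓.
  V = {[n], [p]}: π^{-1}(V) = {n, p} ∉ τ ✗.
  V = {[m=o], [n], [p]}: π^{-1}(V) = {m, n, o, p} ∈ τ ✓.
Open sets in the quotient: τ_Q = {{}, {[m=o]}, {[m=o], [n]}, {[m=o], [p]}, {[m=o], [n], [p]}} (5 elements).


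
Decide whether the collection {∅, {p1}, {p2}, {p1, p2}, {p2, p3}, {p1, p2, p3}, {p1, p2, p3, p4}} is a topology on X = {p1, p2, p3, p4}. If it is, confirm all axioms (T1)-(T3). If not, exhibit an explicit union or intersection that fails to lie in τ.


τ IS a topology on X.

Axiom (T1): ∅ ∈ τ? Yes; X ∈ τ? Yes.
Axiom (T2/T3): check pairwise unions and intersections of members of τ.
All pairwise intersections and unions checked — each lies in τ. Therefore τ satisfies (T1), (T2), (T3): it IS a topology on X.


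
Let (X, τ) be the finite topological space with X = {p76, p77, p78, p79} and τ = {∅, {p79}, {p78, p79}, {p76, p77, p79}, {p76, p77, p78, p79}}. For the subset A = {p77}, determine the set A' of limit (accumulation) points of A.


A' = {p76}

For each x ∈ X, list the open sets U ∈ τ with x ∈ U, then check whether U ∩ (A ∖ {x}) ≠ ∅ for every such U.
  x = p76: opens ∋ x are {p76, p77, p79}, {p76, p77, p78, p79}; each meets A ∖ {p76}, so x IS a limit point.
  x = p77: open {p76, p77, p79} ∋ x has {p76, p77, p79} ∩ (A ∖ {p77}) = ∅, so x is NOT a limit point.
  x = p78: open {p78, p79} ∋ x has {p78, p79} ∩ (A ∖ {p78}) = ∅, so x is NOT a limit point.
  x = p79: open {p79} ∋ x has {p79} ∩ (A ∖ {p79}) = ∅, so x is NOT a limit point.
Collecting: A' = {p76}.


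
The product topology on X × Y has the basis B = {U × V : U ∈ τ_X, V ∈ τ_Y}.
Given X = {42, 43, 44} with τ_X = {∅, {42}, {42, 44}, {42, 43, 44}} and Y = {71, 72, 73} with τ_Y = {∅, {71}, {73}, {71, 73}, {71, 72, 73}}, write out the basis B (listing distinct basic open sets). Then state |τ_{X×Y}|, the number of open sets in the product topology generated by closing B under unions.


Basis B = {∅ × ∅, {42} × {71}, {42} × {73}, {42} × {71, 73}, {42, 44} × {71}, {42, 44} × {73}, {42} × {71, 72, 73}, {42, 43, 44} × {71}, {42, 43, 44} × {73}, {42, 44} × {71, 73}, {42, 44} × {71, 72, 73}, {42, 43, 44} × {71, 73}, {42, 43, 44} × {71, 72, 73}}; |τ_{X×Y}| = 30.

Enumerate products U × V with U ∈ τ_X, V ∈ τ_Y (deduplicated):
  ∅ × ∅ = {} (∅)
  {42} × {71} = {(42,71)}
  {42} × {73} = {(42,73)}
  {42} × {71, 73} = {(42,71), (42,73)}
  {42, 44} × {71} = {(42,71), (44,71)}
  {42, 44} × {73} = {(42,73), (44,73)}
  {42} × {71, 72, 73} = {(42,71), (42,72), (42,73)}
  {42, 43, 44} × {71} = {(42,71), (43,71), (44,71)}
  {42, 43, 44} × {73} = {(42,73), (43,73), (44,73)}
  {42, 44} × {71, 73} = {(42,71), (42,73), (44,71), (44,73)}
  {42, 44} × {71, 72, 73} = {(42,71), (42,72), (42,73), (44,71), (44,72), (44,73)}
  {42, 43, 44} × {71, 73} = {(42,71), (42,73), (43,71), (43,73), (44,71), (44,73)}
  {42, 43, 44} × {71, 72, 73} = {(42,71), (42,72), (42,73), (43,71), (43,72), (43,73), (44,71), (44,72), (44,73)}
These 13 distinct sets form the basis B.
Close under arbitrary unions to get τ_{X×Y}; counting gives |τ_{X×Y}| = 30.


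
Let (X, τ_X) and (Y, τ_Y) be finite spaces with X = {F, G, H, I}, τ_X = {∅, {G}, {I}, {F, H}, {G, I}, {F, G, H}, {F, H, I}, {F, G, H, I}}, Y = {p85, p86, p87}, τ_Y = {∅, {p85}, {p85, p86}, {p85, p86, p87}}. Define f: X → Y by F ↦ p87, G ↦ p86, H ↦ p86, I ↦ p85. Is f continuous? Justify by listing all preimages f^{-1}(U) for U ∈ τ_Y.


f is NOT continuous.

Compute f^{-1}(U) for each U ∈ τ_Y:
  U = ∅: f^{-1}(U) = ∅ ∈ τ_X ✓.
  U = {p85}: f^{-1}(U) = {I} ∈ τ_X ✓.
  U = {p85, p86}: f^{-1}(U) = {G, H, I} ∉ τ_X ✗.
  U = {p85, p86, p87}: f^{-1}(U) = {F, G, H, I} ∈ τ_X ✓.
Found U = {p85, p86} with f^{-1}(U) = {G, H, I} not in τ_X. Therefore f is NOT continuous.


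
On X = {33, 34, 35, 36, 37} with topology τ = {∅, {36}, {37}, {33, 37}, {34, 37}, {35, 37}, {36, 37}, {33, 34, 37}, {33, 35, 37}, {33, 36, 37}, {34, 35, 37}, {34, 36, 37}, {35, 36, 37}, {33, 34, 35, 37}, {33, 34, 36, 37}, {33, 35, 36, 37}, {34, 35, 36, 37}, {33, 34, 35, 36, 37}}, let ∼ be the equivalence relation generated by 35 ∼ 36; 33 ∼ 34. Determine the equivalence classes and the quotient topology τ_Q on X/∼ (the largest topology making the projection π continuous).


X/∼ = {[33=34], [35=36], [37]}; |τ_Q| = 5.

Equivalence classes: [33=34], [35=36], [37].
Quotient map π: X → X/∼ sends 33 ↦ [33=34], 34 ↦ [33=34], 35 ↦ [35=36], 36 ↦ [35=36], 37 ↦ [37].
For each subset V ⊆ X/∼, compute π^{-1}(V) ⊆ X and check whether π^{-1}(V) ∈ τ. V is open in τ_Q iff π^{-1}(V) ∈ τ.
  V = {}: π^{-1}(V) = ∅ ∈ τ ✓.
  V = {[33=34]}: π^{-1}(V) = {33, 34} ∉ τ ✗.
  V = {[35=36]}: π^{-1}(V) = {35, 36} ∉ τ ✗.
  V = {[33=34], [35=36]}: π^{-1}(V) = {33, 34, 35, 36} ∉ τ ✗.
  V = {[37]}: π^{-1}(V) = {37} ∈ τ ✓.
  V = {[33=34], [37]}: π^{-1}(V) = {33, 34, 37} ∈ τ ✓.
  V = {[35=36], [37]}: π^{-1}(V) = {35, 36, 37} ∈ τ ✓.
  V = {[33=34], [35=36], [37]}: π^{-1}(V) = {33, 34, 35, 36, 37} ∈ τ ✓.
Open sets in the quotient: τ_Q = {{}, {[37]}, {[33=34], [37]}, {[35=36], [37]}, {[33=34], [35=36], [37]}} (5 elements).


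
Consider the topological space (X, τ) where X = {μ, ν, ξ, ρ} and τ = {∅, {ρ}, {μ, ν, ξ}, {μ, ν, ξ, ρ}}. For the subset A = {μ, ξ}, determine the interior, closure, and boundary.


int(A) = ∅, cl(A) = {μ, ν, ξ}, ∂A = {μ, ν, ξ}.

Closed sets in (X, τ) are complements of opens:
  closed(X, τ) = {∅, {ρ}, {μ, ν, ξ}, {μ, ν, ξ, ρ}}.
int(A) = ⋃ {U ∈ τ : U ⊆ A}. Opens contained in A: ∅.
Taking the union of these: int(A) = ∅.
cl(A) = ⋂ {C closed : A ⊆ C}. Closed sets containing A: {μ, ν, ξ}, {μ, ν, ξ, ρ}.
Intersecting these: cl(A) = {μ, ν, ξ}.
∂A = cl(A) ∖ int(A) = {μ, ν, ξ} ∖ ∅ = {μ, ν, ξ}.


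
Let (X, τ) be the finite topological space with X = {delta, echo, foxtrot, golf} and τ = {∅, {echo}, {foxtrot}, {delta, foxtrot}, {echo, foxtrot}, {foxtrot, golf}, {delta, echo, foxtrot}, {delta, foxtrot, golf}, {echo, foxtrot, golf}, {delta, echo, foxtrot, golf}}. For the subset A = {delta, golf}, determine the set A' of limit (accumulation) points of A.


A' = ∅

For each x ∈ X, list the open sets U ∈ τ with x ∈ U, then check whether U ∩ (A ∖ {x}) ≠ ∅ for every such U.
  x = delta: open {delta, foxtrot} ∋ x has {delta, foxtrot} ∩ (A ∖ {delta}) = ∅, so x is NOT a limit point.
  x = echo: open {echo} ∋ x has {echo} ∩ (A ∖ {echo}) = ∅, so x is NOT a limit point.
  x = foxtrot: open {foxtrot} ∋ x has {foxtrot} ∩ (A ∖ {foxtrot}) = ∅, so x is NOT a limit point.
  x = golf: open {foxtrot, golf} ∋ x has {foxtrot, golf} ∩ (A ∖ {golf}) = ∅, so x is NOT a limit point.
Collecting: A' = ∅.


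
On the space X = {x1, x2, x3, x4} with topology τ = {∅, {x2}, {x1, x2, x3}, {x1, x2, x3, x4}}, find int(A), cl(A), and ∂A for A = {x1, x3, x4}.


int(A) = ∅, cl(A) = {x1, x3, x4}, ∂A = {x1, x3, x4}.

Closed sets in (X, τ) are complements of opens:
  closed(X, τ) = {∅, {x4}, {x1, x3, x4}, {x1, x2, x3, x4}}.
int(A) = ⋃ {U ∈ τ : U ⊆ A}. Opens contained in A: ∅.
Taking the union of these: int(A) = ∅.
cl(A) = ⋂ {C closed : A ⊆ C}. Closed sets containing A: {x1, x3, x4}, {x1, x2, x3, x4}.
Intersecting these: cl(A) = {x1, x3, x4}.
∂A = cl(A) ∖ int(A) = {x1, x3, x4} ∖ ∅ = {x1, x3, x4}.


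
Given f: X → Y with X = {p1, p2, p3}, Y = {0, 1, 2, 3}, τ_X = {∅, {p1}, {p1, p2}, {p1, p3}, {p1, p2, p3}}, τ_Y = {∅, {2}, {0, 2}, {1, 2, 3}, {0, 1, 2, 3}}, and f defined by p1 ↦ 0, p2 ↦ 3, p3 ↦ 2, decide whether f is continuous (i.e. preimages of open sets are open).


f is NOT continuous.

Compute f^{-1}(U) for each U ∈ τ_Y:
  U = ∅: f^{-1}(U) = ∅ ∈ τ_X ✓.
  U = {2}: f^{-1}(U) = {p3} ∉ τ_X ✗.
  U = {0, 2}: f^{-1}(U) = {p1, p3} ∈ τ_X ✓.
  U = {1, 2, 3}: f^{-1}(U) = {p2, p3} ∉ τ_X ✗.
  U = {0, 1, 2, 3}: f^{-1}(U) = {p1, p2, p3} ∈ τ_X ✓.
Found U = {2} with f^{-1}(U) = {p3} not in τ_X. Therefore f is NOT continuous.


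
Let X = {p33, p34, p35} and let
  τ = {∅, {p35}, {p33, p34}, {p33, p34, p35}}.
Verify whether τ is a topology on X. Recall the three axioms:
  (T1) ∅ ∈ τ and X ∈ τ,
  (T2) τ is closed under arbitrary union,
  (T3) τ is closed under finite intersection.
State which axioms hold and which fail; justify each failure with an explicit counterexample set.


τ IS a topology on X.

Axiom (T1): ∅ ∈ τ? Yes; X ∈ τ? Yes.
Axiom (T2/T3): check pairwise unions and intersections of members of τ.
All pairwise intersections and unions checked — each lies in τ. Therefore τ satisfies (T1), (T2), (T3): it IS a topology on X.


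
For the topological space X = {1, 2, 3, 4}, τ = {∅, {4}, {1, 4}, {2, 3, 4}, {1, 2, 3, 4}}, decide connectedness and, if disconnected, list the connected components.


(X, τ) is connected.

Find clopen sets (U ∈ τ with X ∖ U ∈ τ):
  U = ∅, X ∖ U = {1, 2, 3, 4} — both open, so U is clopen.
  U = {1, 2, 3, 4}, X ∖ U = ∅ — both open, so U is clopen.
Only trivial clopens (∅ and X) exist, so (X, τ) is connected.
Compute connected components by grouping points that agree on all clopens:
  component: {1, 2, 3, 4}


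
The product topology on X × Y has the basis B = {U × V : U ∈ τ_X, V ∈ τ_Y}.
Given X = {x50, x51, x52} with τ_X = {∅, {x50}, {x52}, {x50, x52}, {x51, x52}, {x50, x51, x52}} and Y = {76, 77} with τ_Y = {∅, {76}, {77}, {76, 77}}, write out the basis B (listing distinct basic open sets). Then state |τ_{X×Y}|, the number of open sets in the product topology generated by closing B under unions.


Basis B = {∅ × ∅, {x50} × {76}, {x50} × {77}, {x52} × {76}, {x52} × {77}, {x50} × {76, 77}, {x50, x52} × {76}, {x50, x52} × {77}, {x51, x52} × {76}, {x51, x52} × {77}, {x52} × {76, 77}, {x50, x51, x52} × {76}, {x50, x51, x52} × {77}, {x50, x52} × {76, 77}, {x51, x52} × {76, 77}, {x50, x51, x52} × {76, 77}}; |τ_{X×Y}| = 36.

Enumerate products U × V with U ∈ τ_X, V ∈ τ_Y (deduplicated):
  ∅ × ∅ = {} (∅)
  {x50} × {76} = {(x50,76)}
  {x50} × {77} = {(x50,77)}
  {x52} × {76} = {(x52,76)}
  {x52} × {77} = {(x52,77)}
  {x50} × {76, 77} = {(x50,76), (x50,77)}
  {x50, x52} × {76} = {(x50,76), (x52,76)}
  {x50, x52} × {77} = {(x50,77), (x52,77)}
  {x51, x52} × {76} = {(x51,76), (x52,76)}
  {x51, x52} × {77} = {(x51,77), (x52,77)}
  {x52} × {76, 77} = {(x52,76), (x52,77)}
  {x50, x51, x52} × {76} = {(x50,76), (x51,76), (x52,76)}
  {x50, x51, x52} × {77} = {(x50,77), (x51,77), (x52,77)}
  {x50, x52} × {76, 77} = {(x50,76), (x50,77), (x52,76), (x52,77)}
  {x51, x52} × {76, 77} = {(x51,76), (x51,77), (x52,76), (x52,77)}
  {x50, x51, x52} × {76, 77} = {(x50,76), (x50,77), (x51,76), (x51,77), (x52,76), (x52,77)}
These 16 distinct sets form the basis B.
Close under arbitrary unions to get τ_{X×Y}; counting gives |τ_{X×Y}| = 36.


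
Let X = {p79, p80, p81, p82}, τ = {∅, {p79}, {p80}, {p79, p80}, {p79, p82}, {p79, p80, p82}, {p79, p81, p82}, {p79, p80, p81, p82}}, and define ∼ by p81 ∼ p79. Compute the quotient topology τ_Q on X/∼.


X/∼ = {[p79=p81], [p80], [p82]}; |τ_Q| = 4.

Equivalence classes: [p79=p81], [p80], [p82].
Quotient map π: X → X/∼ sends p79 ↦ [p79=p81], p80 ↦ [p80], p81 ↦ [p79=p81], p82 ↦ [p82].
For each subset V ⊆ X/∼, compute π^{-1}(V) ⊆ X and check whether π^{-1}(V) ∈ τ. V is open in τ_Q iff π^{-1}(V) ∈ τ.
  V = {}: π^{-1}(V) = ∅ ∈ τ ✓.
  V = {[p79=p81]}: π^{-1}(V) = {p79, p81} ∉ τ ✗.
  V = {[p80]}: π^{-1}(V) = {p80} ∈ τ ✓.
  V = {[p79=p81], [p80]}: π^{-1}(V) = {p79, p80, p81} ∉ τ ✗.
  V = {[p82]}: π^{-1}(V) = {p82} ∉ τ ✗.
  V = {[p79=p81], [p82]}: π^{-1}(V) = {p79, p81, p82} ∈ τ ✓.
  V = {[p80], [p82]}: π^{-1}(V) = {p80, p82} ∉ τ ✗.
  V = {[p79=p81], [p80], [p82]}: π^{-1}(V) = {p79, p80, p81, p82} ∈ τ ✓.
Open sets in the quotient: τ_Q = {{}, {[p80]}, {[p79=p81], [p82]}, {[p79=p81], [p80], [p82]}} (4 elements).


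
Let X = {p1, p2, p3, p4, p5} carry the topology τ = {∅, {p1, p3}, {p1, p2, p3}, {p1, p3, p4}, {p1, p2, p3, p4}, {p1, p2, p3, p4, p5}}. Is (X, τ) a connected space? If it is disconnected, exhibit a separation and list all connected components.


(X, τ) is connected.

Find clopen sets (U ∈ τ with X ∖ U ∈ τ):
  U = ∅, X ∖ U = {p1, p2, p3, p4, p5} — both open, so U is clopen.
  U = {p1, p2, p3, p4, p5}, X ∖ U = ∅ — both open, so U is clopen.
Only trivial clopens (∅ and X) exist, so (X, τ) is connected.
Compute connected components by grouping points that agree on all clopens:
  component: {p1, p2, p3, p4, p5}


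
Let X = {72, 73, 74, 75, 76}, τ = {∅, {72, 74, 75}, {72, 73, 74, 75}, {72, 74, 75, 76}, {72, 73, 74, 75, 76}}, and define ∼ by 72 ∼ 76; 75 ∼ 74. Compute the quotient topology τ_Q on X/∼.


X/∼ = {[72=76], [73], [74=75]}; |τ_Q| = 3.

Equivalence classes: [72=76], [73], [74=75].
Quotient map π: X → X/∼ sends 72 ↦ [72=76], 73 ↦ [73], 74 ↦ [74=75], 75 ↦ [74=75], 76 ↦ [72=76].
For each subset V ⊆ X/∼, compute π^{-1}(V) ⊆ X and check whether π^{-1}(V) ∈ τ. V is open in τ_Q iff π^{-1}(V) ∈ τ.
  V = {}: π^{-1}(V) = ∅ ∈ τ ✓.
  V = {[72=76]}: π^{-1}(V) = {72, 76} ∉ τ ✗.
  V = {[73]}: π^{-1}(V) = {73} ∉ τ ✗.
  V = {[72=76], [73]}: π^{-1}(V) = {72, 73, 76} ∉ τ ✗.
  V = {[74=75]}: π^{-1}(V) = {74, 75} ∉ τ ✗.
  V = {[72=76], [74=75]}: π^{-1}(V) = {72, 74, 75, 76} ∈ τ ✓.
  V = {[73], [74=75]}: π^{-1}(V) = {73, 74, 75} ∉ τ ✗.
  V = {[72=76], [73], [74=75]}: π^{-1}(V) = {72, 73, 74, 75, 76} ∈ τ ✓.
Open sets in the quotient: τ_Q = {{}, {[72=76], [74=75]}, {[72=76], [73], [74=75]}} (3 elements).


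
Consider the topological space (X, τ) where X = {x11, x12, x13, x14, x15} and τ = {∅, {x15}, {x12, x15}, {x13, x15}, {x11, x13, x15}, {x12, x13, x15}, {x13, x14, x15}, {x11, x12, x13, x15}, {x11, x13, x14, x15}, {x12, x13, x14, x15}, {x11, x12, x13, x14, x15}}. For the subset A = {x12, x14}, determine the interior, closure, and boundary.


int(A) = ∅, cl(A) = {x12, x14}, ∂A = {x12, x14}.

Closed sets in (X, τ) are complements of opens:
  closed(X, τ) = {∅, {x11}, {x12}, {x14}, {x11, x12}, {x11, x14}, {x12, x14}, {x11, x12, x14}, {x11, x13, x14}, {x11, x12, x13, x14}, {x11, x12, x13, x14, x15}}.
int(A) = ⋃ {U ∈ τ : U ⊆ A}. Opens contained in A: ∅.
Taking the union of these: int(A) = ∅.
cl(A) = ⋂ {C closed : A ⊆ C}. Closed sets containing A: {x12, x14}, {x11, x12, x14}, {x11, x12, x13, x14}, {x11, x12, x13, x14, x15}.
Intersecting these: cl(A) = {x12, x14}.
∂A = cl(A) ∖ int(A) = {x12, x14} ∖ ∅ = {x12, x14}.
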